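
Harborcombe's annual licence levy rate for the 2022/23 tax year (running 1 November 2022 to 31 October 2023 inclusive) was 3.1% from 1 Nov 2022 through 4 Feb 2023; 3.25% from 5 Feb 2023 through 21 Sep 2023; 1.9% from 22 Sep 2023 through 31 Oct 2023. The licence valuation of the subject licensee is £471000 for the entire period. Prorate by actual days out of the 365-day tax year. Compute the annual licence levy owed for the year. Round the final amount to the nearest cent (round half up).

£14424.86

1 Nov 2022 – 4 Feb 2023: 96 days at 3.1% → £471000 × 3.1% × 96/365 = £3840.2630
5 Feb – 21 Sep 2023: 229 days at 3.25% → £471000 × 3.25% × 229/365 = £9603.8836
22 Sep – 31 Oct 2023: 40 days at 1.9% → £471000 × 1.9% × 40/365 = £980.7123
Total = £14424.8589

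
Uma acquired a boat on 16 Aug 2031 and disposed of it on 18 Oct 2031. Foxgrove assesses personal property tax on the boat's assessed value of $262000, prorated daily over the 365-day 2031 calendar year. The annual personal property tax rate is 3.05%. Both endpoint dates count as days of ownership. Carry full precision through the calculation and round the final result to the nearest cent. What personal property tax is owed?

Days held (16 Aug – 18 Oct 2031): 64 out of 365
Tax = $262000 × 3.05% × 64/365 = $1401.1616

$1401.16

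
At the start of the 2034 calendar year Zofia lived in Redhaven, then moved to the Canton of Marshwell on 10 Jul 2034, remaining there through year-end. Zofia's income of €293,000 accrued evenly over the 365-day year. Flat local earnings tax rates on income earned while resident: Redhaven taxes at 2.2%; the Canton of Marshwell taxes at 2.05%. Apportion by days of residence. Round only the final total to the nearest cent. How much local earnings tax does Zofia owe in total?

Redhaven, 1 Jan – 9 Jul 2034: 190 days → €293,000 × 2.2% × 190/365 = €3,355.4521
The Canton of Marshwell, 10 Jul – 31 Dec 2034: 175 days → €293,000 × 2.05% × 175/365 = €2,879.8288
Total = €6,235.2808

€6,235.28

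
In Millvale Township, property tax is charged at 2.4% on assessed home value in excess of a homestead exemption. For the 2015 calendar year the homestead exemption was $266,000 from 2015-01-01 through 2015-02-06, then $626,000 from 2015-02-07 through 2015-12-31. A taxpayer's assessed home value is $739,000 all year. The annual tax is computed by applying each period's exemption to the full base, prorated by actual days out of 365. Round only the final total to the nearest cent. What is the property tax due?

$3,587.84

2015-01-01 to 2015-02-06: 37 days, exemption $266,000 → ($739,000 − $266,000) × 2.4% × 37/365 = $1,150.7507
2015-02-07 to 2015-12-31: 328 days, exemption $626,000 → ($739,000 − $626,000) × 2.4% × 328/365 = $2,437.0849
Total = $3,587.8356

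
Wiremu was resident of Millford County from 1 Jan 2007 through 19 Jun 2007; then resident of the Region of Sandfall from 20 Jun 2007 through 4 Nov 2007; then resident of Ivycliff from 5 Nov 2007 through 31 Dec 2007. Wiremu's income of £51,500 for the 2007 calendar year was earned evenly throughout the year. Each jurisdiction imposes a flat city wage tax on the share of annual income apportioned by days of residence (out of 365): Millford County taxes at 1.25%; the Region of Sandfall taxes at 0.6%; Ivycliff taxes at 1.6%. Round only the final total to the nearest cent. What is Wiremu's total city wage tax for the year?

£545.34

Millford County, 1 Jan – 19 Jun 2007: 170 days → £51,500 × 1.25% × 170/365 = £299.8288
The Region of Sandfall, 20 Jun – 4 Nov 2007: 138 days → £51,500 × 0.6% × 138/365 = £116.8274
Ivycliff, 5 Nov – 31 Dec 2007: 57 days → £51,500 × 1.6% × 57/365 = £128.6795
Total = £545.3356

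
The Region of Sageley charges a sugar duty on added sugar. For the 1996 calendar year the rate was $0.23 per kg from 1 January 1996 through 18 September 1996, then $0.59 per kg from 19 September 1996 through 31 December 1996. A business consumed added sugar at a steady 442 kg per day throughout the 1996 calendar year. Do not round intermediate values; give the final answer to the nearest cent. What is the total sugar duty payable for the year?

1 January – 18 September 1996: 262 days × 442 kg/day = 115,804 kg at $0.23/kg → $26634.92
19 September – 31 December 1996: 104 days × 442 kg/day = 45,968 kg at $0.59/kg → $27121.12

$53756.04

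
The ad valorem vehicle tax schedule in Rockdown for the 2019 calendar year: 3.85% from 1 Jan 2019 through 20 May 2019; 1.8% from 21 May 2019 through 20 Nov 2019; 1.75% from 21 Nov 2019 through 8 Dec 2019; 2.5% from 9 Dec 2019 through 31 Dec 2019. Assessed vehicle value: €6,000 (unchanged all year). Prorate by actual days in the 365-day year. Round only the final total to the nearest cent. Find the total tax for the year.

€157.68

1 Jan – 20 May 2019: 140 days at 3.85% → €6,000 × 3.85% × 140/365 = €88.6027
21 May – 20 Nov 2019: 184 days at 1.8% → €6,000 × 1.8% × 184/365 = €54.4438
21 Nov – 8 Dec 2019: 18 days at 1.75% → €6,000 × 1.75% × 18/365 = €5.1781
9 Dec – 31 Dec 2019: 23 days at 2.5% → €6,000 × 2.5% × 23/365 = €9.4521
Total = €157.6767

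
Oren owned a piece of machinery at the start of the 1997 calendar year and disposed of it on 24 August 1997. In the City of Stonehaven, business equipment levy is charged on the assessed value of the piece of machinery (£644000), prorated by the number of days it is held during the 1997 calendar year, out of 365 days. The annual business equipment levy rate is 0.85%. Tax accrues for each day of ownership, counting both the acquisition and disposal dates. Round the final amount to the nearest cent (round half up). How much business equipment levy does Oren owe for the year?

£3539.35

Days held (1 January – 24 August 1997): 236 out of 365
Tax = £644000 × 0.85% × 236/365 = £3539.3534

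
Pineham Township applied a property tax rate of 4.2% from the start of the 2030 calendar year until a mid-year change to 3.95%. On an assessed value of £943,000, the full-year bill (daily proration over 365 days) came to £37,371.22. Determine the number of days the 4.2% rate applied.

Let d = days at the first rate; then 365 − d days at the second rate.
£943,000 × [4.2%·d + 3.95%·(365−d)] / 365 = £37,371.22
Solving gives d = 19, so the new rate took effect on January 20, 2030.

19 days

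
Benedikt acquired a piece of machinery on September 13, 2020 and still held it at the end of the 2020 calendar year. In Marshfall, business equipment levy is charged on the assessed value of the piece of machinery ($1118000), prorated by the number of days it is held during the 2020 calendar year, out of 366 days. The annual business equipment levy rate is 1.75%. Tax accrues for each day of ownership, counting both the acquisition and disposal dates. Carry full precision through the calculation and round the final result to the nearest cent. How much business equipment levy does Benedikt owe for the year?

Days held (September 13 – December 31, 2020): 110 out of 366
Tax = $1118000 × 1.75% × 110/366 = $5880.1913

$5880.19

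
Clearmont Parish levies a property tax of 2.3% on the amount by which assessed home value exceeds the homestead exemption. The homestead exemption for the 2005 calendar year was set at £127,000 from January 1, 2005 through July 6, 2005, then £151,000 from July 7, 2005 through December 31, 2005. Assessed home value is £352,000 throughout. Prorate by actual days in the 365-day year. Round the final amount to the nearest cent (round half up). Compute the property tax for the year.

January 1 – July 6, 2005: 187 days, exemption £127,000 → (£352,000 − £127,000) × 2.3% × 187/365 = £2,651.3014
July 7 – December 31, 2005: 178 days, exemption £151,000 → (£352,000 − £151,000) × 2.3% × 178/365 = £2,254.5041
Total = £4,905.8055

£4,905.81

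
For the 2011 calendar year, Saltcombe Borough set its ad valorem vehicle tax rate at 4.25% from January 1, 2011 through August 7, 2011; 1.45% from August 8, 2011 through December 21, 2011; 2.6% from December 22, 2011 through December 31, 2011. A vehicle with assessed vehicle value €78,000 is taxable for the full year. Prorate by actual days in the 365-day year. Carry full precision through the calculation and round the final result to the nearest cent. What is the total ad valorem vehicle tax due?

January 1 – August 7, 2011: 219 days at 4.25% → €78,000 × 4.25% × 219/365 = €1,989.0000
August 8 – December 21, 2011: 136 days at 1.45% → €78,000 × 1.45% × 136/365 = €421.4137
December 22 – December 31, 2011: 10 days at 2.6% → €78,000 × 2.6% × 10/365 = €55.5616
Total = €2,465.9753

€2,465.98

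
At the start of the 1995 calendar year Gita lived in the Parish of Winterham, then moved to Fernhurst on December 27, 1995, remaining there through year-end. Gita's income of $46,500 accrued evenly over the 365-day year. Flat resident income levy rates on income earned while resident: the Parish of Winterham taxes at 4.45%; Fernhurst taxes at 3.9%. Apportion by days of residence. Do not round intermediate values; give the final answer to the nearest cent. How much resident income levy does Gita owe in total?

$2,065.75

The Parish of Winterham, January 1 – December 26, 1995: 360 days → $46,500 × 4.45% × 360/365 = $2,040.9041
Fernhurst, December 27 – December 31, 1995: 5 days → $46,500 × 3.9% × 5/365 = $24.8425
Total = $2,065.7466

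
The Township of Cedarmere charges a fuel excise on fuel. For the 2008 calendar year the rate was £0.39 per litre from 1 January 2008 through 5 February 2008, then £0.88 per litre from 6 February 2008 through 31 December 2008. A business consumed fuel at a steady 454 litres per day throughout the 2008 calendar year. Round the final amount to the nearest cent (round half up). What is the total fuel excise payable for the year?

1 January – 5 February 2008: 36 days × 454 litres/day = 16,344 litres at £0.39/litre → £6,374.16
6 February – 31 December 2008: 330 days × 454 litres/day = 149,820 litres at £0.88/litre → £131,841.60

£138,215.76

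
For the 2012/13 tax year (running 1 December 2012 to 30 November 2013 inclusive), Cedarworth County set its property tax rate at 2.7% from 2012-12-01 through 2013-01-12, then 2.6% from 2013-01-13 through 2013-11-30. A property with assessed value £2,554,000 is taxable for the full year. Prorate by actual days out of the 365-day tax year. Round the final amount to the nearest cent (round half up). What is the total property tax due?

2012-12-01 to 2013-01-12: 43 days at 2.7% → £2,554,000 × 2.7% × 43/365 = £8,123.8192
2013-01-13 to 2013-11-30: 322 days at 2.6% → £2,554,000 × 2.6% × 322/365 = £58,581.0630
Total = £66,704.8822

£66,704.88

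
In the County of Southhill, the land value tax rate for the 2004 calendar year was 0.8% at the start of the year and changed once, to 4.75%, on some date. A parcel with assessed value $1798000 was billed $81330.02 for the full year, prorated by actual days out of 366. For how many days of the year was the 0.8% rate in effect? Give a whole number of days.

21 days

Let d = days at the first rate; then 366 − d days at the second rate.
$1798000 × [0.8%·d + 4.75%·(366−d)] / 366 = $81330.02
Solving gives d = 21, so the new rate took effect on January 22, 2004.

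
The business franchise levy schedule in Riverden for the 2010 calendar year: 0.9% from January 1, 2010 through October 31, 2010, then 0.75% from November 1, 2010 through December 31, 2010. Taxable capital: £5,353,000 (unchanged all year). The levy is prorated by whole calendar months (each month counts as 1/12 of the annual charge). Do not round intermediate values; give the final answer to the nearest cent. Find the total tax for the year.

£46,838.75

January 1 – October 31, 2010: 10 months at 0.9% → £5,353,000 × 0.9% × 10/12 = £40,147.5000
November 1 – December 31, 2010: 2 months at 0.75% → £5,353,000 × 0.75% × 2/12 = £6,691.2500
Total = £46,838.7500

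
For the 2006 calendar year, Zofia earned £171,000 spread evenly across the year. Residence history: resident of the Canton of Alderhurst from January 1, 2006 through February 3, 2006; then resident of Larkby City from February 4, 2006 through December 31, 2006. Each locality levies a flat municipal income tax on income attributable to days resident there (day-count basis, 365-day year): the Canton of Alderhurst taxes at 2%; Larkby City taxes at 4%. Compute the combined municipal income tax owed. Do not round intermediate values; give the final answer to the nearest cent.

The Canton of Alderhurst, January 1 – February 3, 2006: 34 days → £171,000 × 2% × 34/365 = £318.5753
Larkby City, February 4 – December 31, 2006: 331 days → £171,000 × 4% × 331/365 = £6,202.8493
Total = £6,521.4247

£6,521.42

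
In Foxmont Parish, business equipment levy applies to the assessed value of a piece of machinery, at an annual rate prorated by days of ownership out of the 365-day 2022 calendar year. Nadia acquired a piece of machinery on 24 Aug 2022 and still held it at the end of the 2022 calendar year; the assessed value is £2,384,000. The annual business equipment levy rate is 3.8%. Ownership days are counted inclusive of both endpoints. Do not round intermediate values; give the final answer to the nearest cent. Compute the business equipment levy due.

Days held (24 Aug – 31 Dec 2022): 130 out of 365
Tax = £2,384,000 × 3.8% × 130/365 = £32,265.6438

£32,265.64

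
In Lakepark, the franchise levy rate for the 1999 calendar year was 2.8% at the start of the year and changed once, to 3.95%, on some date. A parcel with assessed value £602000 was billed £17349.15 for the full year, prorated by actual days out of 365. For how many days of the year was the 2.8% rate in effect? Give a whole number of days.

Let d = days at the first rate; then 365 − d days at the second rate.
£602000 × [2.8%·d + 3.95%·(365−d)] / 365 = £17349.15
Solving gives d = 339, so the new rate took effect on December 6, 1999.

339 days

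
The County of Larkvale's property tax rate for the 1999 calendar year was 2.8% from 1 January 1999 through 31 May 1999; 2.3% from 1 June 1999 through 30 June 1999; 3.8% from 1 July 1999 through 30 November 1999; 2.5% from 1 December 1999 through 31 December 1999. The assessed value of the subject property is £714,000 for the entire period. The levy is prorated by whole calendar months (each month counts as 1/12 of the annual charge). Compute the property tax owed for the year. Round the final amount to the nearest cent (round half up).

£22,491.00

1 January – 31 May 1999: 5 months at 2.8% → £714,000 × 2.8% × 5/12 = £8,330.0000
1 June – 30 June 1999: 1 month at 2.3% → £714,000 × 2.3% × 1/12 = £1,368.5000
1 July – 30 November 1999: 5 months at 3.8% → £714,000 × 3.8% × 5/12 = £11,305.0000
1 December – 31 December 1999: 1 month at 2.5% → £714,000 × 2.5% × 1/12 = £1,487.5000
Total = £22,491.0000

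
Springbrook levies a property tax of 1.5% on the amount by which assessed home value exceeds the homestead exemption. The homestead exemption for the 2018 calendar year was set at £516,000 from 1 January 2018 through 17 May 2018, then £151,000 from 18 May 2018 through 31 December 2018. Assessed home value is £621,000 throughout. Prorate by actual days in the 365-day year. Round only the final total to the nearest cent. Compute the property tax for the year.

1 January – 17 May 2018: 137 days, exemption £516,000 → (£621,000 − £516,000) × 1.5% × 137/365 = £591.1644
18 May – 31 December 2018: 228 days, exemption £151,000 → (£621,000 − £151,000) × 1.5% × 228/365 = £4,403.8356
Total = £4,995.0000

£4,995.00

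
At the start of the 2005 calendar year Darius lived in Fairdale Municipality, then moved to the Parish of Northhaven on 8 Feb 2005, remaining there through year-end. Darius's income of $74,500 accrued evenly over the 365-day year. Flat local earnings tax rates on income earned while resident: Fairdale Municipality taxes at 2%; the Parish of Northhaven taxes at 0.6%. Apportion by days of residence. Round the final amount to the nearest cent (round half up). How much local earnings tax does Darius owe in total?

$555.59

Fairdale Municipality, 1 Jan – 7 Feb 2005: 38 days → $74,500 × 2% × 38/365 = $155.1233
The Parish of Northhaven, 8 Feb – 31 Dec 2005: 327 days → $74,500 × 0.6% × 327/365 = $400.4630
Total = $555.5863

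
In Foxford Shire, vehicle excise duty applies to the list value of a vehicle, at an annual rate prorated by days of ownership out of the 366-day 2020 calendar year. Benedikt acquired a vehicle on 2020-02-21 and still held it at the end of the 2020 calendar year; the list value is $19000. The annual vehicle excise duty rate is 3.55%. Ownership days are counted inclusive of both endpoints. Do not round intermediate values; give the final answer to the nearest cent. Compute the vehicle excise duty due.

$580.51

Days held (2020-02-21 to 2020-12-31): 315 out of 366
Tax = $19000 × 3.55% × 315/366 = $580.5123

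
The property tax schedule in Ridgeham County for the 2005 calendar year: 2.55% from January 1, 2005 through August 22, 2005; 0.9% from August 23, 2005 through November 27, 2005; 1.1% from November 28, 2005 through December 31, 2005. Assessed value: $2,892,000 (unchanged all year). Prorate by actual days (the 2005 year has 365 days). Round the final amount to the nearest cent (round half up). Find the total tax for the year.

$57,158.60

January 1 – August 22, 2005: 234 days at 2.55% → $2,892,000 × 2.55% × 234/365 = $47,278.2575
August 23 – November 27, 2005: 97 days at 0.9% → $2,892,000 × 0.9% × 97/365 = $6,917.0301
November 28 – December 31, 2005: 34 days at 1.1% → $2,892,000 × 1.1% × 34/365 = $2,963.3096
Total = $57,158.5973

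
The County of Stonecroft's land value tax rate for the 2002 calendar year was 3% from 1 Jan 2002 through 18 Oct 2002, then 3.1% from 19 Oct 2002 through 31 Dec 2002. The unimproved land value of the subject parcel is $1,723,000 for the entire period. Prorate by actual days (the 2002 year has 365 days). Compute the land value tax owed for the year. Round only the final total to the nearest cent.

1 Jan – 18 Oct 2002: 291 days at 3% → $1,723,000 × 3% × 291/365 = $41,210.3836
19 Oct – 31 Dec 2002: 74 days at 3.1% → $1,723,000 × 3.1% × 74/365 = $10,828.9370
Total = $52,039.3205

$52,039.32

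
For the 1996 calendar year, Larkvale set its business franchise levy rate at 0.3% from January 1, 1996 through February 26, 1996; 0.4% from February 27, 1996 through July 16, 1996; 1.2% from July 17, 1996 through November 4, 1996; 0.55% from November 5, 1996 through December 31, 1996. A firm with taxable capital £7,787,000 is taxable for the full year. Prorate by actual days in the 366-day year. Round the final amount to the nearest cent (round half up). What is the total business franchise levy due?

£50,647.41

January 1 – February 26, 1996: 57 days at 0.3% → £7,787,000 × 0.3% × 57/366 = £3,638.1885
February 27 – July 16, 1996: 141 days at 0.4% → £7,787,000 × 0.4% × 141/366 = £11,999.6393
July 17 – November 4, 1996: 111 days at 1.2% → £7,787,000 × 1.2% × 111/366 = £28,339.5738
November 5 – December 31, 1996: 57 days at 0.55% → £7,787,000 × 0.55% × 57/366 = £6,670.0123
Total = £50,647.4139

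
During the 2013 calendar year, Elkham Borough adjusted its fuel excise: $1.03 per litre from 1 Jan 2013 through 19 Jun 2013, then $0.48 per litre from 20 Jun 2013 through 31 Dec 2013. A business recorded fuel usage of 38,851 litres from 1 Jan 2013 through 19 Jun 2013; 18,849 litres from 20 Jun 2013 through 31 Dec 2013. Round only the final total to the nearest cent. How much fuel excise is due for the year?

1 Jan – 19 Jun 2013: 38,851 litres at $1.03/litre → $40016.53
20 Jun – 31 Dec 2013: 18,849 litres at $0.48/litre → $9047.52

$49064.05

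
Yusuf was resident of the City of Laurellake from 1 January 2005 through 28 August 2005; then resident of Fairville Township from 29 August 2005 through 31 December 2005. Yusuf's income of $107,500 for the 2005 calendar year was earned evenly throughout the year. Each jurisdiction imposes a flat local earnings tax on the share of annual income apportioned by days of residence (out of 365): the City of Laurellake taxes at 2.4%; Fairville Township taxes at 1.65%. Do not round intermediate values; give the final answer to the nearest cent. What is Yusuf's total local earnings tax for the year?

The City of Laurellake, 1 January – 28 August 2005: 240 days → $107,500 × 2.4% × 240/365 = $1,696.4384
Fairville Township, 29 August – 31 December 2005: 125 days → $107,500 × 1.65% × 125/365 = $607.4486
Total = $2,303.8870

$2,303.89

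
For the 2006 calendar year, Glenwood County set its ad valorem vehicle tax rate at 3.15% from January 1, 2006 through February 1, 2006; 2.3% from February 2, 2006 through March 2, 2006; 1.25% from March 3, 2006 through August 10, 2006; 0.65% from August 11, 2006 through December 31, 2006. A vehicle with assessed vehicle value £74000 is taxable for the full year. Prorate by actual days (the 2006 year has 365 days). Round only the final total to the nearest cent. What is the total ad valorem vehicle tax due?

£936.05

January 1 – February 1, 2006: 32 days at 3.15% → £74000 × 3.15% × 32/365 = £204.3616
February 2 – March 2, 2006: 29 days at 2.3% → £74000 × 2.3% × 29/365 = £135.2274
March 3 – August 10, 2006: 161 days at 1.25% → £74000 × 1.25% × 161/365 = £408.0137
August 11 – December 31, 2006: 143 days at 0.65% → £74000 × 0.65% × 143/365 = £188.4466
Total = £936.0493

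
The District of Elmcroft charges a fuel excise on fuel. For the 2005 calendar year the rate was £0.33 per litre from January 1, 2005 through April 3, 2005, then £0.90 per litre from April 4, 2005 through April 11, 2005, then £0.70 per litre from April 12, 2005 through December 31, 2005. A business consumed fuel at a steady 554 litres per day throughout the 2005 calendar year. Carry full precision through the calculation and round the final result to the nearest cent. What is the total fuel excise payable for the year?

£123,370.26

January 1 – April 3, 2005: 93 days × 554 litres/day = 51,522 litres at £0.33/litre → £17,002.26
April 4 – April 11, 2005: 8 days × 554 litres/day = 4,432 litres at £0.90/litre → £3,988.80
April 12 – December 31, 2005: 264 days × 554 litres/day = 146,256 litres at £0.70/litre → £102,379.20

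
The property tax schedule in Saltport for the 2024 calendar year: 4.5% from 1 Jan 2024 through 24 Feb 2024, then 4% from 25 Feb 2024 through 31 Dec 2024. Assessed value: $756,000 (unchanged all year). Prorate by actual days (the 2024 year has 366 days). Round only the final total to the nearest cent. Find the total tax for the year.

$30,808.03

1 Jan – 24 Feb 2024: 55 days at 4.5% → $756,000 × 4.5% × 55/366 = $5,112.2951
25 Feb – 31 Dec 2024: 311 days at 4% → $756,000 × 4% × 311/366 = $25,695.7377
Total = $30,808.0328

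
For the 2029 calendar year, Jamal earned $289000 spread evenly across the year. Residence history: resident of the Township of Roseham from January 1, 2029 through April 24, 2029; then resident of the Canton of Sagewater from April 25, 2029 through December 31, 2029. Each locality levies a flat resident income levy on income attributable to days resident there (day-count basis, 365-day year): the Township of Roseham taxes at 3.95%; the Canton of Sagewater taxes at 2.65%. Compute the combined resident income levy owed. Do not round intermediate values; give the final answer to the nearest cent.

The Township of Roseham, January 1 – April 24, 2029: 114 days → $289000 × 3.95% × 114/365 = $3565.3890
The Canton of Sagewater, April 25 – December 31, 2029: 251 days → $289000 × 2.65% × 251/365 = $5266.5301
Total = $8831.9192

$8831.92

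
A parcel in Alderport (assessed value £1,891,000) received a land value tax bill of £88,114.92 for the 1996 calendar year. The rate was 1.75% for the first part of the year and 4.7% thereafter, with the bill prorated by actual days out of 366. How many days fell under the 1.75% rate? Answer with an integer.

Let d = days at the first rate; then 366 − d days at the second rate.
£1,891,000 × [1.75%·d + 4.7%·(366−d)] / 366 = £88,114.92
Solving gives d = 5, so the new rate took effect on 6 Jan 1996.

5 days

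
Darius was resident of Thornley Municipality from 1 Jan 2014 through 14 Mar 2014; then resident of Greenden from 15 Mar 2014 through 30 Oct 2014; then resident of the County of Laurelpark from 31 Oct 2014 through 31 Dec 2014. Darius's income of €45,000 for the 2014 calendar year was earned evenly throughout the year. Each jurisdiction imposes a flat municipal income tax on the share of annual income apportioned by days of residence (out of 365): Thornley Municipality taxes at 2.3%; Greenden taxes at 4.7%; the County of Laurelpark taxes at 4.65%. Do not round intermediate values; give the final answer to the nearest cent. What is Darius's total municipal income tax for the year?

€1,895.18

Thornley Municipality, 1 Jan – 14 Mar 2014: 73 days → €45,000 × 2.3% × 73/365 = €207.0000
Greenden, 15 Mar – 30 Oct 2014: 230 days → €45,000 × 4.7% × 230/365 = €1,332.7397
The County of Laurelpark, 31 Oct – 31 Dec 2014: 62 days → €45,000 × 4.65% × 62/365 = €355.4384
Total = €1,895.1781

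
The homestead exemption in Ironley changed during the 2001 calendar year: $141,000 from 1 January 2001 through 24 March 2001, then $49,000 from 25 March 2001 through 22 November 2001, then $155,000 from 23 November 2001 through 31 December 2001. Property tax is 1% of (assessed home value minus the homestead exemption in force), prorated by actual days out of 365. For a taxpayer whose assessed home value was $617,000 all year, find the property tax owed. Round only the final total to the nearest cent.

$5,357.53

1 January – 24 March 2001: 83 days, exemption $141,000 → ($617,000 − $141,000) × 1% × 83/365 = $1,082.4110
25 March – 22 November 2001: 243 days, exemption $49,000 → ($617,000 − $49,000) × 1% × 243/365 = $3,781.4795
23 November – 31 December 2001: 39 days, exemption $155,000 → ($617,000 − $155,000) × 1% × 39/365 = $493.6438
Total = $5,357.5342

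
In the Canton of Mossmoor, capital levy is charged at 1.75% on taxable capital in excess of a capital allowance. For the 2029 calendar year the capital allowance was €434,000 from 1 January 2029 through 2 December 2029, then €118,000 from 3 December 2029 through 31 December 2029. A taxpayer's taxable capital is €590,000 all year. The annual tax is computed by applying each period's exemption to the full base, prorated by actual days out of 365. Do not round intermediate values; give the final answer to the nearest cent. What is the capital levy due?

€3,169.37

1 January – 2 December 2029: 336 days, exemption €434,000 → (€590,000 − €434,000) × 1.75% × 336/365 = €2,513.0959
3 December – 31 December 2029: 29 days, exemption €118,000 → (€590,000 − €118,000) × 1.75% × 29/365 = €656.2740
Total = €3,169.3699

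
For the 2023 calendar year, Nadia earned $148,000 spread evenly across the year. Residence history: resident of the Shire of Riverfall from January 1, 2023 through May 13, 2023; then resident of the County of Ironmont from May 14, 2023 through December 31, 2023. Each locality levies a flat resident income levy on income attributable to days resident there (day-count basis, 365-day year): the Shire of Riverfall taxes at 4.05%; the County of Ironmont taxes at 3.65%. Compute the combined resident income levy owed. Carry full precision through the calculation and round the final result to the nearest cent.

$5,617.72

The Shire of Riverfall, January 1 – May 13, 2023: 133 days → $148,000 × 4.05% × 133/365 = $2,184.1151
The County of Ironmont, May 14 – December 31, 2023: 232 days → $148,000 × 3.65% × 232/365 = $3,433.6000
Total = $5,617.7151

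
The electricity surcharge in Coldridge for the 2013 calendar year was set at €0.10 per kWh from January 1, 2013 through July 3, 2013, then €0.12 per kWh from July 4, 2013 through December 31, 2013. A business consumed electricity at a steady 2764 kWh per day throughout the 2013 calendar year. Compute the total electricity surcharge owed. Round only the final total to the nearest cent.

€110,891.68

January 1 – July 3, 2013: 184 days × 2764 kWh/day = 508,576 kWh at €0.10/kWh → €50,857.60
July 4 – December 31, 2013: 181 days × 2764 kWh/day = 500,284 kWh at €0.12/kWh → €60,034.08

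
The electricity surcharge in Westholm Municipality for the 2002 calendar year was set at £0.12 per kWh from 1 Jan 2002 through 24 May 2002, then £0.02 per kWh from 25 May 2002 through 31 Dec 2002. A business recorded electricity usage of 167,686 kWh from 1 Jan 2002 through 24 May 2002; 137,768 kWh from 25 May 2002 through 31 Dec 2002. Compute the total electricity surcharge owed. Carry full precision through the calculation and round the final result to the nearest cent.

£22,877.68

1 Jan – 24 May 2002: 167,686 kWh at £0.12/kWh → £20,122.32
25 May – 31 Dec 2002: 137,768 kWh at £0.02/kWh → £2,755.36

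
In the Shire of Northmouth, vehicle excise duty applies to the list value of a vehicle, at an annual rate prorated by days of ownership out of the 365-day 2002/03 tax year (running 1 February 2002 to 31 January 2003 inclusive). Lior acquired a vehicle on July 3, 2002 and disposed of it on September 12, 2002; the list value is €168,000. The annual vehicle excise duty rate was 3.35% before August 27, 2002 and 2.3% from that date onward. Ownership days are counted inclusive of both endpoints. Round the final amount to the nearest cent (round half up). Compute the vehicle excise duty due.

July 3 – August 26, 2002: 55 days at 3.35% → €168,000 × 3.35% × 55/365 = €848.0548
August 27 – September 12, 2002: 17 days at 2.3% → €168,000 × 2.3% × 17/365 = €179.9671
Total = €1,028.0219

€1,028.02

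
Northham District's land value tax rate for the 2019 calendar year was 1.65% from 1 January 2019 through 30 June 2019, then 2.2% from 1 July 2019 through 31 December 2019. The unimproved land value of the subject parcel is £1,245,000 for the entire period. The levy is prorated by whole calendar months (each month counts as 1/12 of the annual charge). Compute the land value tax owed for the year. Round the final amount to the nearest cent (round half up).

£23,966.25

1 January – 30 June 2019: 6 months at 1.65% → £1,245,000 × 1.65% × 6/12 = £10,271.2500
1 July – 31 December 2019: 6 months at 2.2% → £1,245,000 × 2.2% × 6/12 = £13,695.0000
Total = £23,966.2500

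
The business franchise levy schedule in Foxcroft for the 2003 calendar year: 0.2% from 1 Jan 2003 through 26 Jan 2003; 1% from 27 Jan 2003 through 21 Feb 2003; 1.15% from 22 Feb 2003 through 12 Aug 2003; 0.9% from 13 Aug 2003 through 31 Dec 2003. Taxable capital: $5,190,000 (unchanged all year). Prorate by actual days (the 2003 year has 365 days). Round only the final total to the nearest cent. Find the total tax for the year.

1 Jan – 26 Jan 2003: 26 days at 0.2% → $5,190,000 × 0.2% × 26/365 = $739.3973
27 Jan – 21 Feb 2003: 26 days at 1% → $5,190,000 × 1% × 26/365 = $3,696.9863
22 Feb – 12 Aug 2003: 172 days at 1.15% → $5,190,000 × 1.15% × 172/365 = $28,125.5342
13 Aug – 31 Dec 2003: 141 days at 0.9% → $5,190,000 × 0.9% × 141/365 = $18,044.1370
Total = $50,606.0548

$50,606.05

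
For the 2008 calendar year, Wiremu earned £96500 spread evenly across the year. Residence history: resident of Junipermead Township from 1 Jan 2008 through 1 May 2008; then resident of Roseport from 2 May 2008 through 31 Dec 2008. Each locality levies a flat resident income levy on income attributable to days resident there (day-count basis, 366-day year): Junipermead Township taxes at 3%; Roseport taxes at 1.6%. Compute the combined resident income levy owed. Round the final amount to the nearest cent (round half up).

£1994.33

Junipermead Township, 1 Jan – 1 May 2008: 122 days → £96500 × 3% × 122/366 = £965.0000
Roseport, 2 May – 31 Dec 2008: 244 days → £96500 × 1.6% × 244/366 = £1029.3333
Total = £1994.3333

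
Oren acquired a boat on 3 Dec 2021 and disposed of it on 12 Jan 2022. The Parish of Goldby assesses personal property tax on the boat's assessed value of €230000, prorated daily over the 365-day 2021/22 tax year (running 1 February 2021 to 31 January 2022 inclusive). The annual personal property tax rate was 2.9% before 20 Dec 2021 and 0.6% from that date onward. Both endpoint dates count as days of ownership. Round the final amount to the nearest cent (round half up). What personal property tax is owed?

3 Dec – 19 Dec 2021: 17 days at 2.9% → €230000 × 2.9% × 17/365 = €310.6575
20 Dec 2021 – 12 Jan 2022: 24 days at 0.6% → €230000 × 0.6% × 24/365 = €90.7397
Total = €401.3973

€401.40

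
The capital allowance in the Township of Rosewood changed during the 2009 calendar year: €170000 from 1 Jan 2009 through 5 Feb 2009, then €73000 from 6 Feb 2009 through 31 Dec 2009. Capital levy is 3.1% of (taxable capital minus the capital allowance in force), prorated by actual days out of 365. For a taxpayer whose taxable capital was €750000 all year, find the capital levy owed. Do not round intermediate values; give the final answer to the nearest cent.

€20690.42

1 Jan – 5 Feb 2009: 36 days, exemption €170000 → (€750000 − €170000) × 3.1% × 36/365 = €1773.3699
6 Feb – 31 Dec 2009: 329 days, exemption €73000 → (€750000 − €73000) × 3.1% × 329/365 = €18917.0493
Total = €20690.4192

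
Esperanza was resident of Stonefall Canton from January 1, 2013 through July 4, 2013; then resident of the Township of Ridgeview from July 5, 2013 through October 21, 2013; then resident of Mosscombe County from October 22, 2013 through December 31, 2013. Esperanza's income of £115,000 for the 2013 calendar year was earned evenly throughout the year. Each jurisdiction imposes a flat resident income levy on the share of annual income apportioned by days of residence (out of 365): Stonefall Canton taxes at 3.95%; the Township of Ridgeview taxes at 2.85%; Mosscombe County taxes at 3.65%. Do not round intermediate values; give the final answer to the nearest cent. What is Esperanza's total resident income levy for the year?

Stonefall Canton, January 1 – July 4, 2013: 185 days → £115,000 × 3.95% × 185/365 = £2,302.3630
The Township of Ridgeview, July 5 – October 21, 2013: 109 days → £115,000 × 2.85% × 109/365 = £978.7603
Mosscombe County, October 22 – December 31, 2013: 71 days → £115,000 × 3.65% × 71/365 = £816.5000
Total = £4,097.6233

£4,097.62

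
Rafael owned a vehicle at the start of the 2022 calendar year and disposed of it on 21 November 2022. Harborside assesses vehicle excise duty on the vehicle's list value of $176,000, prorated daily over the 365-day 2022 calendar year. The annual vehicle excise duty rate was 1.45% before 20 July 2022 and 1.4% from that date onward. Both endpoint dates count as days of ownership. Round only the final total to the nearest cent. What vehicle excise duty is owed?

1 January – 19 July 2022: 200 days at 1.45% → $176,000 × 1.45% × 200/365 = $1,398.3562
20 July – 21 November 2022: 125 days at 1.4% → $176,000 × 1.4% × 125/365 = $843.8356
Total = $2,242.1918

$2,242.19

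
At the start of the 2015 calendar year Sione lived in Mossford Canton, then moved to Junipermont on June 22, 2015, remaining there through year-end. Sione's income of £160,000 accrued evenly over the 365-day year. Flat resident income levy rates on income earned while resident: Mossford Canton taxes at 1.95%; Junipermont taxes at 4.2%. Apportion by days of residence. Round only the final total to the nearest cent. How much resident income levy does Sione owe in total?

£5,023.56

Mossford Canton, January 1 – June 21, 2015: 172 days → £160,000 × 1.95% × 172/365 = £1,470.2466
Junipermont, June 22 – December 31, 2015: 193 days → £160,000 × 4.2% × 193/365 = £3,553.3151
Total = £5,023.5616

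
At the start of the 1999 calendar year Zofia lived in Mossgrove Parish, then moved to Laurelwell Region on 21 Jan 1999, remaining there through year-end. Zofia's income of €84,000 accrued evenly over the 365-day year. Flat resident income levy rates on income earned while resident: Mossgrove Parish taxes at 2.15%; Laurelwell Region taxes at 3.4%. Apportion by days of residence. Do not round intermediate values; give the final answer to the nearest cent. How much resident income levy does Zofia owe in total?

€2,798.47

Mossgrove Parish, 1 Jan – 20 Jan 1999: 20 days → €84,000 × 2.15% × 20/365 = €98.9589
Laurelwell Region, 21 Jan – 31 Dec 1999: 345 days → €84,000 × 3.4% × 345/365 = €2,699.5068
Total = €2,798.4658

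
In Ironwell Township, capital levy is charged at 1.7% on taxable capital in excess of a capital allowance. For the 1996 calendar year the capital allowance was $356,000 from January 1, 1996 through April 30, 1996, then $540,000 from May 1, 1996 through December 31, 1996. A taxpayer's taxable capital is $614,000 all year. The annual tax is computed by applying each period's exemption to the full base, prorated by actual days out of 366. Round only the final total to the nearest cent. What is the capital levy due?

$2,292.12

January 1 – April 30, 1996: 121 days, exemption $356,000 → ($614,000 − $356,000) × 1.7% × 121/366 = $1,450.0164
May 1 – December 31, 1996: 245 days, exemption $540,000 → ($614,000 − $540,000) × 1.7% × 245/366 = $842.1038
Total = $2,292.1202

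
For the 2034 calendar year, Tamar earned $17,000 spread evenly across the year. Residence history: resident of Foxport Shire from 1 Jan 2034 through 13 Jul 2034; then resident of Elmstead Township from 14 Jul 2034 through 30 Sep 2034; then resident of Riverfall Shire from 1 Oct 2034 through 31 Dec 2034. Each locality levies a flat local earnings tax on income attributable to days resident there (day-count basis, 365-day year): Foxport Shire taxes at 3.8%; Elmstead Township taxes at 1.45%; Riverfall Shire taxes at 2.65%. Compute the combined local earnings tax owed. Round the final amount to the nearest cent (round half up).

$510.26

Foxport Shire, 1 Jan – 13 Jul 2034: 194 days → $17,000 × 3.8% × 194/365 = $343.3534
Elmstead Township, 14 Jul – 30 Sep 2034: 79 days → $17,000 × 1.45% × 79/365 = $53.3521
Riverfall Shire, 1 Oct – 31 Dec 2034: 92 days → $17,000 × 2.65% × 92/365 = $113.5507
Total = $510.2562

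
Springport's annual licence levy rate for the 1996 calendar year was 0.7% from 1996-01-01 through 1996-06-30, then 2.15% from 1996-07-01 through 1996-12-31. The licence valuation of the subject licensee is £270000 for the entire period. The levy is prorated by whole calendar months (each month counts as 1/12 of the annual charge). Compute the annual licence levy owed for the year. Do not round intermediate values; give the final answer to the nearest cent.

£3847.50

1996-01-01 to 1996-06-30: 6 months at 0.7% → £270000 × 0.7% × 6/12 = £945.0000
1996-07-01 to 1996-12-31: 6 months at 2.15% → £270000 × 2.15% × 6/12 = £2902.5000
Total = £3847.5000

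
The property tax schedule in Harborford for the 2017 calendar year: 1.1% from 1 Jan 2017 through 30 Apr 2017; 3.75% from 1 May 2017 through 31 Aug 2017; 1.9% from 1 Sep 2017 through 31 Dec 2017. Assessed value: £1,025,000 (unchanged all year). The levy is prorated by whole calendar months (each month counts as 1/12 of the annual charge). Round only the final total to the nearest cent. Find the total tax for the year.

£23,062.50

1 Jan – 30 Apr 2017: 4 months at 1.1% → £1,025,000 × 1.1% × 4/12 = £3,758.3333
1 May – 31 Aug 2017: 4 months at 3.75% → £1,025,000 × 3.75% × 4/12 = £12,812.5000
1 Sep – 31 Dec 2017: 4 months at 1.9% → £1,025,000 × 1.9% × 4/12 = £6,491.6667
Total = £23,062.5000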